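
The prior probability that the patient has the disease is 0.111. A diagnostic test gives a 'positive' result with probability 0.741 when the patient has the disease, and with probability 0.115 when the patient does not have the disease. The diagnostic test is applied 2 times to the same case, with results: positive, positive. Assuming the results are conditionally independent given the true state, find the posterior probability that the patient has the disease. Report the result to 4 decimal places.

Posterior P(H) ≈ 0.8383

With H the event that the patient has the disease, the joint likelihood of the observed sequence is P(data|H) = 0.741·0.741 = 0.54908 and P(data|¬H) = 0.115·0.115 = 0.013225.
Bayes: P(H|data) = 0.111·0.54908 / (0.111·0.54908 + 0.889·0.013225) = 0.060948/0.072705 = 0.8383.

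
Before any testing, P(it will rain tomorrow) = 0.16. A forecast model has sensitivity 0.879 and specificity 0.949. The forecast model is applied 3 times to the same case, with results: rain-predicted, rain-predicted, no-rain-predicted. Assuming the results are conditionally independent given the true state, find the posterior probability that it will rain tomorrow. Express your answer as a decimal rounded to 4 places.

Posterior P(H) ≈ 0.8783

Let H be the event that it will rain tomorrow; start with P(H) = 0.16. P('rain-predicted'|H) = 0.879, P('rain-predicted'|¬H) = 0.051.
Update on result 1 ('rain-predicted'): P(H) ← 0.879·0.1600 / (0.879·0.1600 + 0.051·0.8400) = 0.14064/0.18348 = 0.7665.
Update on result 2 ('rain-predicted'): P(H) ← 0.879·0.7665 / (0.879·0.7665 + 0.051·0.2335) = 0.67377/0.68567 = 0.9826.
Update on result 3 ('no-rain-predicted'): P(H) ← 0.121·0.9826 / (0.121·0.9826 + 0.949·0.0174) = 0.11890/0.13538 = 0.8783.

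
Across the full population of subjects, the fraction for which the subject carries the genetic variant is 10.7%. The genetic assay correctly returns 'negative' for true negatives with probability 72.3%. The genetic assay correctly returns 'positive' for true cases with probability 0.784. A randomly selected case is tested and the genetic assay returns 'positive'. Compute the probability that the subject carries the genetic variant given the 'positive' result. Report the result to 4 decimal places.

Write H for 'the subject carries the genetic variant'. Prior odds H:¬H = 0.107/0.893 = 0.11982. For the 'positive' outcome, the likelihood ratio is 0.784/0.277 = 2.8303.
Posterior odds = 0.11982 × 2.8303 = 0.33913, so P(H|E) = 0.33913/(1+0.33913) = 0.2532.

P(H | E) ≈ 0.2532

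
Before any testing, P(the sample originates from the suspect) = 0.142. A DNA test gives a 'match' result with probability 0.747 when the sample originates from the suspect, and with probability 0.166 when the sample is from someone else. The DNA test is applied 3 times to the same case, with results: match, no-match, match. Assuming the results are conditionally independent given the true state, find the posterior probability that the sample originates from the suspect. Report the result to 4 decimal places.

With H the event that the sample originates from the suspect, the joint likelihood of the observed sequence is P(data|H) = 0.747·0.253·0.747 = 0.14118 and P(data|¬H) = 0.166·0.834·0.166 = 0.022982.
Bayes: P(H|data) = 0.142·0.14118 / (0.142·0.14118 + 0.858·0.022982) = 0.020047/0.039765 = 0.5041.

Posterior P(H) ≈ 0.5041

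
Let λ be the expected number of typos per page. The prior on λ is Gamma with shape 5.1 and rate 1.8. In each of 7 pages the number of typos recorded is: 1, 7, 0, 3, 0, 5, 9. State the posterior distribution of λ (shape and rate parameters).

Total count ∑xᵢ = 25 over n = 7 pages.
Gamma is conjugate to the Poisson likelihood: posterior is Gamma(shape = 5.1+25 = 30.1, rate = 1.8+7 = 8.8).

Posterior: Gamma(shape=30.1, rate=8.8)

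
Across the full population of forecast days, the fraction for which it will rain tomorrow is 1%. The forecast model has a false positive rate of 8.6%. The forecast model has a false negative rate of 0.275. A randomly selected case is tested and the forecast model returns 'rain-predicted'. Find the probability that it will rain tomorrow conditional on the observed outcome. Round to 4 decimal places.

Write H for 'it will rain tomorrow'. Prior odds H:¬H = 0.01/0.99 = 0.010101. For the 'rain-predicted' outcome, the likelihood ratio is 0.725/0.086 = 8.4302.
Posterior odds = 0.010101 × 8.4302 = 0.085154, so P(H|E) = 0.085154/(1+0.085154) = 0.0785.

P(H | E) ≈ 0.0785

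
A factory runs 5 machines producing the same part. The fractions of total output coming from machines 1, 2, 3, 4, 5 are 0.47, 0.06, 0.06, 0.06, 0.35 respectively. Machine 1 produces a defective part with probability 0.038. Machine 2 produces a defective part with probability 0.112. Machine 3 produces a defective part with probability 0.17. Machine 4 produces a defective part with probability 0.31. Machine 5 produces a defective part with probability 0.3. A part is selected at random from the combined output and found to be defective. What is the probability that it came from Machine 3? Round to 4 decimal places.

P(defective|M1) = 0.038; P(defective|M2) = 0.112; P(defective|M3) = 0.17; P(defective|M4) = 0.31; P(defective|M5) = 0.3.
Prior × likelihood for each source: 0.47·0.038=0.01786, 0.06·0.112=0.006720, 0.06·0.17=0.01020, 0.06·0.31=0.01860, 0.35·0.3=0.1050. Summing gives P(defective) = 0.15838.
P(Machine 3 | defective) = 0.01020 / 0.15838 = 0.0644.

Posterior probability ≈ 0.0644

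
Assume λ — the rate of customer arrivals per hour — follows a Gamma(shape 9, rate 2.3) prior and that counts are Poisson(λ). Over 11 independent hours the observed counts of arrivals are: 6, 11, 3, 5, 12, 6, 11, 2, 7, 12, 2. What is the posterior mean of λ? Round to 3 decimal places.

Total count ∑xᵢ = 77 over n = 11 hours.
Gamma is conjugate to the Poisson likelihood: posterior is Gamma(shape = 9+77 = 86, rate = 2.3+11 = 13.3).
Posterior mean = shape/rate = 86/13.3 = 6.466.

Posterior mean ≈ 6.466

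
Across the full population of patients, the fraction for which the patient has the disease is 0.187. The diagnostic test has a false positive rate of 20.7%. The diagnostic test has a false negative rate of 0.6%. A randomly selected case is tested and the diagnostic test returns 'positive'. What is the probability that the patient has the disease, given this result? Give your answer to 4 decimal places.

P(H | E) ≈ 0.5248

Write H for 'the patient has the disease'. Prior odds H:¬H = 0.187/0.813 = 0.23001. For the 'positive' outcome, the likelihood ratio is 0.994/0.207 = 4.8019.
Posterior odds = 0.23001 × 4.8019 = 1.1045, so P(H|E) = 1.1045/(1+1.1045) = 0.5248.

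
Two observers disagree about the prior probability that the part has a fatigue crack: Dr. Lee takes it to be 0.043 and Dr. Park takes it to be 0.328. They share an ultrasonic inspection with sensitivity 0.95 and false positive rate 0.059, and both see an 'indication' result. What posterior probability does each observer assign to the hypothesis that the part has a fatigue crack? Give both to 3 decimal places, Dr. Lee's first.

Dr. Lee: 0.420; Dr. Park: 0.887

P('+'|H) = 0.95, P('+'|¬H) = 0.059.
Dr. Lee: numerator 0.95·0.043 = 0.040850; evidence = 0.040850+0.059·0.957 = 0.097313; posterior = 0.420.
Dr. Park: numerator 0.95·0.328 = 0.31160; evidence = 0.31160+0.059·0.672 = 0.35125; posterior = 0.887.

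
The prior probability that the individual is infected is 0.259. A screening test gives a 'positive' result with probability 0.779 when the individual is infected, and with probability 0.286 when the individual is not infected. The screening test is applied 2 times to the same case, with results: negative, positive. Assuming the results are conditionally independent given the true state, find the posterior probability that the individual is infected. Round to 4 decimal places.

Posterior P(H) ≈ 0.2276

With H the event that the individual is infected, the joint likelihood of the observed sequence is P(data|H) = 0.221·0.779 = 0.17216 and P(data|¬H) = 0.714·0.286 = 0.20420.
Bayes: P(H|data) = 0.259·0.17216 / (0.259·0.17216 + 0.741·0.20420) = 0.044589/0.19590 = 0.2276.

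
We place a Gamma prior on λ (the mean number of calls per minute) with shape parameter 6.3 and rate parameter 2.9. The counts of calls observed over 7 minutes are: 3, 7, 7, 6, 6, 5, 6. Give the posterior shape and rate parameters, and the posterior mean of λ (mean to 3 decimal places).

Posterior: Gamma(shape=46.3, rate=9.9); mean ≈ 4.677

The Poisson likelihood adds the total count to the shape and the number of exposure periods to the rate. Here ∑xᵢ = 40 and n = 7, so shape 6.3→46.3 and rate 2.9→9.9.
Posterior mean = shape/rate = 46.3/9.9 = 4.677.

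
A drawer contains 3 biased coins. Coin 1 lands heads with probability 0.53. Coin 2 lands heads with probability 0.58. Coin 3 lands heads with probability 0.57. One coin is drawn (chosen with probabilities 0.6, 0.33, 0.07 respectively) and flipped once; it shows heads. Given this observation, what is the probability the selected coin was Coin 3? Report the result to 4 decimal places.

Posterior probability ≈ 0.0726

P(heads|C1) = 0.53; P(heads|C2) = 0.58; P(heads|C3) = 0.57.
Prior × likelihood for each source: 0.6·0.53=0.3180, 0.33·0.58=0.1914, 0.07·0.57=0.03990. Summing gives P(heads) = 0.54930.
P(Coin 3 | heads) = 0.03990 / 0.54930 = 0.0726.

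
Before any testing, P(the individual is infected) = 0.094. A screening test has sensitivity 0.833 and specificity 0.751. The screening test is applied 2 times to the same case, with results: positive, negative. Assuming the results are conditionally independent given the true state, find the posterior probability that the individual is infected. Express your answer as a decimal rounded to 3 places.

Posterior P(H) ≈ 0.072

With H the event that the individual is infected, the joint likelihood of the observed sequence is P(data|H) = 0.833·0.167 = 0.13911 and P(data|¬H) = 0.249·0.751 = 0.18700.
Bayes: P(H|data) = 0.094·0.13911 / (0.094·0.13911 + 0.906·0.18700) = 0.013076/0.18250 = 0.0717.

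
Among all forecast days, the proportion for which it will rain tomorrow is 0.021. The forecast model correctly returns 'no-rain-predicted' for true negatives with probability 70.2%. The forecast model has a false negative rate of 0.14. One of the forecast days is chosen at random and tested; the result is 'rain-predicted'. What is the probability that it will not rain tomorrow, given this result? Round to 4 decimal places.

Let H be the event that it will rain tomorrow. P(H) = 0.021, so P(¬H) = 0.979. With E the 'rain-predicted' result, P(E|H) = 0.86 and P(E|¬H) = 0.298.
P(E) = 0.86·0.021 + 0.298·0.979 = 0.018060 + 0.29174 = 0.30980.
By Bayes' theorem, P(H|E) = 0.018060 / 0.30980 = 0.0583. Hence P(¬H|E) = 1 − 0.0583 = 0.9417.

P(¬H | E) ≈ 0.9417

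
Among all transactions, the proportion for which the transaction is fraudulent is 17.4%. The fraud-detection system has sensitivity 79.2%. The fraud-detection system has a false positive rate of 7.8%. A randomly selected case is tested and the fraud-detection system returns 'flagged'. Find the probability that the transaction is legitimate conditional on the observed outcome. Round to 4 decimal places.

Let H be the event that the transaction is fraudulent. P(H) = 0.174, so P(¬H) = 0.826. With E the 'flagged' result, P(E|H) = 0.792 and P(E|¬H) = 0.078.
P(E) = 0.792·0.174 + 0.078·0.826 = 0.13781 + 0.064428 = 0.20224.
By Bayes' theorem, P(H|E) = 0.13781 / 0.20224 = 0.6814. Hence P(¬H|E) = 1 − 0.6814 = 0.3186.

P(¬H | E) ≈ 0.3186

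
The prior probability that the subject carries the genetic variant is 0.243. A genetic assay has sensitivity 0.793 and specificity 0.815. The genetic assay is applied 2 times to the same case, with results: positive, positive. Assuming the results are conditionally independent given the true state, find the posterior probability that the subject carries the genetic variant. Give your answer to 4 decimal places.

Let H be the event that the subject carries the genetic variant; start with P(H) = 0.243. P('positive'|H) = 0.793, P('positive'|¬H) = 0.185.
Update on result 1 ('positive'): P(H) ← 0.793·0.2430 / (0.793·0.2430 + 0.185·0.7570) = 0.19270/0.33274 = 0.5791.
Update on result 2 ('positive'): P(H) ← 0.793·0.5791 / (0.793·0.5791 + 0.185·0.4209) = 0.45924/0.53711 = 0.8550.

Posterior P(H) ≈ 0.8550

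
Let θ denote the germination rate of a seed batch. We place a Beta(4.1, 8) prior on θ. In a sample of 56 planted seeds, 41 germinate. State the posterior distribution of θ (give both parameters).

Observing 41 successes and 15 failures updates Beta(4.1, 8) by adding the success and failure counts to the two shape parameters: α = 4.1+41 = 45.1, β = 8+15 = 23.

Posterior: Beta(45.1, 23)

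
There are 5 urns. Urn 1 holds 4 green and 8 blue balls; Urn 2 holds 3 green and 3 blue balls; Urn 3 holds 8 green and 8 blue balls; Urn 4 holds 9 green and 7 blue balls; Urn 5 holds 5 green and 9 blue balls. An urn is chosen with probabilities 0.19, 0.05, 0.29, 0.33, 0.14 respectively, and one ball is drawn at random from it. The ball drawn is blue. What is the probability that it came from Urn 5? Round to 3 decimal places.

P(blue|Urn 1) = 0.6667; P(blue|Urn 2) = 0.5; P(blue|Urn 3) = 0.5; P(blue|Urn 4) = 0.4375; P(blue|Urn 5) = 0.6429.
Prior × likelihood for each source: 0.19·0.6667=0.1267, 0.05·0.5=0.02500, 0.29·0.5=0.1450, 0.33·0.4375=0.1444, 0.14·0.6429=0.09000. Summing gives P(blue) = 0.53104.
P(Urn 5 | blue) = 0.09000 / 0.53104 = 0.169.

Posterior probability ≈ 0.169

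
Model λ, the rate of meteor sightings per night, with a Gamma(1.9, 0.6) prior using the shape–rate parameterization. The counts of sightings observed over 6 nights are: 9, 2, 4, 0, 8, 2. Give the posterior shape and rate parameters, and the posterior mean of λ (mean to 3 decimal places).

Total count ∑xᵢ = 25 over n = 6 nights.
Gamma is conjugate to the Poisson likelihood: posterior is Gamma(shape = 1.9+25 = 26.9, rate = 0.6+6 = 6.6).
Posterior mean = shape/rate = 26.9/6.6 = 4.076.

Posterior: Gamma(shape=26.9, rate=6.6); mean ≈ 4.076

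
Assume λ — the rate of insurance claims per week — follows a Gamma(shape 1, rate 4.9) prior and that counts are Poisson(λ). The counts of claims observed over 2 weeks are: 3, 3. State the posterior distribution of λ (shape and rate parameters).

Total count ∑xᵢ = 6 over n = 2 weeks.
Gamma is conjugate to the Poisson likelihood: posterior is Gamma(shape = 1+6 = 7, rate = 4.9+2 = 6.9).

Posterior: Gamma(shape=7, rate=6.9)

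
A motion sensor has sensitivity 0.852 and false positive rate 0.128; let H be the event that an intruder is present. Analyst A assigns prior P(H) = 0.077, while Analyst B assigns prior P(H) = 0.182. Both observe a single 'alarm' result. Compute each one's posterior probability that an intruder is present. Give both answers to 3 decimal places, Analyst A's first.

Analyst A: 0.357; Analyst B: 0.597

The likelihood ratio for an 'alarm' result is 0.852/0.128 = 6.6562.
Analyst A: prior odds 0.077/0.923 = 0.083424; posterior odds 0.55529; posterior probability 0.357.
Analyst B: prior odds 0.182/0.818 = 0.22249; posterior odds 1.4810; posterior probability 0.597.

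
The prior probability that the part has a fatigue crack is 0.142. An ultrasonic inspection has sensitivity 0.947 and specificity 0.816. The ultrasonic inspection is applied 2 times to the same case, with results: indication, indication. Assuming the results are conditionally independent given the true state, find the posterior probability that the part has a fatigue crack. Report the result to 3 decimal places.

Posterior P(H) ≈ 0.814

Let H be the event that the part has a fatigue crack; start with P(H) = 0.142. P('indication'|H) = 0.947, P('indication'|¬H) = 0.184.
Update on result 1 ('indication'): P(H) ← 0.947·0.1420 / (0.947·0.1420 + 0.184·0.8580) = 0.13447/0.29235 = 0.4600.
Update on result 2 ('indication'): P(H) ← 0.947·0.4600 / (0.947·0.4600 + 0.184·0.5400) = 0.43560/0.53497 = 0.8143.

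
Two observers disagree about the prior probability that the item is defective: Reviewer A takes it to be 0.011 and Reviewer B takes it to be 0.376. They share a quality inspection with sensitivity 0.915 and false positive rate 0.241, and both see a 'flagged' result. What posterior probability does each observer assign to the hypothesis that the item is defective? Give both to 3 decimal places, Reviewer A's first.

The likelihood ratio for a 'flagged' result is 0.915/0.241 = 3.7967.
Reviewer A: prior odds 0.011/0.989 = 0.011122; posterior odds 0.042228; posterior probability 0.041.
Reviewer B: prior odds 0.376/0.624 = 0.60256; posterior odds 2.2877; posterior probability 0.696.

Reviewer A: 0.041; Reviewer B: 0.696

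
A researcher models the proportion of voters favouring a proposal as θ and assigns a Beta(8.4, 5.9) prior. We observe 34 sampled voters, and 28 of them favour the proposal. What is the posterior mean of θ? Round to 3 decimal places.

The binomial likelihood is conjugate to the Beta prior: with 28 successes and 6 failures, the posterior is Beta(8.4+28, 5.9+6) = Beta(36.4, 11.9).
E[θ | data] = 36.4/(36.4+11.9) = 0.754.

Posterior mean ≈ 0.754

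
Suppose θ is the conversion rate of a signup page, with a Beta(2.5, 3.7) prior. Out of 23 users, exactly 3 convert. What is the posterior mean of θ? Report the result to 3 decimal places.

The binomial likelihood is conjugate to the Beta prior: with 3 successes and 20 failures, the posterior is Beta(2.5+3, 3.7+20) = Beta(5.5, 23.7).
Posterior mean = α/(α+β) = 5.5/29.2 = 0.188.

Posterior mean ≈ 0.188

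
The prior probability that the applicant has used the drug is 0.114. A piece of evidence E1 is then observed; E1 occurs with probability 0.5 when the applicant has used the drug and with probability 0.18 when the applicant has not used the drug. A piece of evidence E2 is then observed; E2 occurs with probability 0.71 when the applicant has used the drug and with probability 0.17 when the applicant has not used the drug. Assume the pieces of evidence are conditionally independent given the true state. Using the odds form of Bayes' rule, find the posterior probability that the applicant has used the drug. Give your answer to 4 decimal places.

Prior odds = 0.114/(1−0.114) = 0.12867. In log-odds, ln(0.12867) = -2.0505.
Add log likelihood ratios: ln(2.7778) + ln(4.1765) = 2.4511.
Posterior log-odds = 0.40060, so posterior odds = exp(0.40060) = 1.4927. Converting, P(H|E) = 1.4927/2.4927 = 0.5988.

Posterior probability ≈ 0.5988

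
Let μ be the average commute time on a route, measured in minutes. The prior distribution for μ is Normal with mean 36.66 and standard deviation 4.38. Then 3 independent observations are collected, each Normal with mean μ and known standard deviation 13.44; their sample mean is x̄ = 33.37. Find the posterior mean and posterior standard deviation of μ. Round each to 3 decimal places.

Prior precision 1/τ₀² = 1/4.38² = 0.0521257; data precision n/σ² = 3/13.44² = 0.0166082.
Posterior precision = 0.0521257 + 0.0166082 = 0.0687339, giving posterior SD = 1/√0.0687339 = 3.814.
Posterior mean = (0.0521257·36.66 + 0.0166082·33.37) / 0.0687339 = 35.865.

Posterior mean ≈ 35.865; posterior SD ≈ 3.814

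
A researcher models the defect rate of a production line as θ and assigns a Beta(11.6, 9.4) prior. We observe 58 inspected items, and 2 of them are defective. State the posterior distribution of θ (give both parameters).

Posterior: Beta(13.6, 65.4)

Observing 2 successes and 56 failures updates Beta(11.6, 9.4) by adding the success and failure counts to the two shape parameters: α = 11.6+2 = 13.6, β = 9.4+56 = 65.4.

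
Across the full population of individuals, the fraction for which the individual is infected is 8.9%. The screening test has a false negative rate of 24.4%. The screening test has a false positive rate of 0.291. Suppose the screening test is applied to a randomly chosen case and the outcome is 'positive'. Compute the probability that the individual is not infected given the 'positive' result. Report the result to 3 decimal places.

Let H be the event that the individual is infected. P(H) = 0.089, so P(¬H) = 0.911. With E the 'positive' result, P(E|H) = 0.756 and P(E|¬H) = 0.291.
P(E) = 0.756·0.089 + 0.291·0.911 = 0.067284 + 0.26510 = 0.33238.
By Bayes' theorem, P(H|E) = 0.067284 / 0.33238 = 0.202. Hence P(¬H|E) = 1 − 0.202 = 0.798.

P(¬H | E) ≈ 0.798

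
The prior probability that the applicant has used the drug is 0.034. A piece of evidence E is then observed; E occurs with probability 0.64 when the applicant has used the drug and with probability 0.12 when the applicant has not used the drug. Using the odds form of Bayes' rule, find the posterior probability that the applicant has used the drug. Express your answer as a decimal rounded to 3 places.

Posterior probability ≈ 0.158

Prior odds = 0.034/(1−0.034) = 0.035197.
Likelihood ratio for E = 0.64/0.12 = 5.3333.
Posterior odds = prior odds × LR = 0.18772.
Posterior probability = odds/(1+odds) = 0.18772/1.1877 = 0.158.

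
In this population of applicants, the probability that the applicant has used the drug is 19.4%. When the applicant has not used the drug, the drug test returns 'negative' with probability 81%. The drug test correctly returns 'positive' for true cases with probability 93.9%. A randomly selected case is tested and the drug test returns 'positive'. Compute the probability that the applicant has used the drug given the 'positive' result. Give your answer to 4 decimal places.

Write H for 'the applicant has used the drug'. Prior odds H:¬H = 0.194/0.806 = 0.24069. For the 'positive' outcome, the likelihood ratio is 0.939/0.19 = 4.9421.
Posterior odds = 0.24069 × 4.9421 = 1.1895, so P(H|E) = 1.1895/(1+1.1895) = 0.5433.

P(H | E) ≈ 0.5433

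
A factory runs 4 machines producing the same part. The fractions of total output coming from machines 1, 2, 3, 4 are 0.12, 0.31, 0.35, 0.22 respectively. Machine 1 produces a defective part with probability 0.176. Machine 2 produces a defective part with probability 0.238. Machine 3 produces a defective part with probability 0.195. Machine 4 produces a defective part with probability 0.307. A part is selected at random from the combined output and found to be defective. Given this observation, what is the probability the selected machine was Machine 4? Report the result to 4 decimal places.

P(defective|M1) = 0.176; P(defective|M2) = 0.238; P(defective|M3) = 0.195; P(defective|M4) = 0.307.
Prior × likelihood for each source: 0.12·0.176=0.02112, 0.31·0.238=0.07378, 0.35·0.195=0.06825, 0.22·0.307=0.06754. Summing gives P(defective) = 0.23069.
P(Machine 4 | defective) = 0.06754 / 0.23069 = 0.2928.

Posterior probability ≈ 0.2928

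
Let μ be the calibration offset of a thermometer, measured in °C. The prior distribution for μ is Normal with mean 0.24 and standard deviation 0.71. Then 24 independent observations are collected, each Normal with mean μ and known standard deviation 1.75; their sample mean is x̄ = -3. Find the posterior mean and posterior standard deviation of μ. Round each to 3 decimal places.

Prior precision 1/τ₀² = 1/0.71² = 1.98373; data precision n/σ² = 24/1.75² = 7.83673.
Posterior precision = 1.98373 + 7.83673 = 9.82047, giving posterior SD = 1/√9.82047 = 0.319.
Posterior mean = (1.98373·0.24 + 7.83673·-3) / 9.82047 = -2.346.

Posterior mean ≈ -2.346; posterior SD ≈ 0.319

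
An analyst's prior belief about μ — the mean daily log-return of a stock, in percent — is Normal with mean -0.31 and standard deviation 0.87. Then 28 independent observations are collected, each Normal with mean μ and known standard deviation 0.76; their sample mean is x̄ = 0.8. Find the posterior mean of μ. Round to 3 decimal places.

Posterior mean ≈ 0.771

Prior precision 1/τ₀² = 1/0.87² = 1.32118; data precision n/σ² = 28/0.76² = 48.4765.
Posterior precision = 1.32118 + 48.4765 = 49.7976.
Posterior mean = (1.32118·-0.31 + 48.4765·0.8) / 49.7976 = 0.771.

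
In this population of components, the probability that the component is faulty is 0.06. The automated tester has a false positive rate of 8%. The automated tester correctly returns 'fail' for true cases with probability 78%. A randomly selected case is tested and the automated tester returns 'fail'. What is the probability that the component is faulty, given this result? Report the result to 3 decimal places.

P(H | E) ≈ 0.384

Write H for 'the component is faulty'. Prior odds H:¬H = 0.06/0.94 = 0.063830. For the 'fail' outcome, the likelihood ratio is 0.78/0.08 = 9.7500.
Posterior odds = 0.063830 × 9.7500 = 0.62234, so P(H|E) = 0.62234/(1+0.62234) = 0.384.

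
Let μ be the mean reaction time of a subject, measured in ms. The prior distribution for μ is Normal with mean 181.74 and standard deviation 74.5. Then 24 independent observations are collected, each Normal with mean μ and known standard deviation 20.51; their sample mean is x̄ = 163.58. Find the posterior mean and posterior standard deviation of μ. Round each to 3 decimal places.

Posterior mean ≈ 163.637; posterior SD ≈ 4.180

Prior precision 1/τ₀² = 1/74.5² = 0.00018017; data precision n/σ² = 24/20.51² = 0.0570532.
Posterior precision = 0.00018017 + 0.0570532 = 0.0572334, giving posterior SD = 1/√0.0572334 = 4.180.
Posterior mean = (0.00018017·181.74 + 0.0570532·163.58) / 0.0572334 = 163.637.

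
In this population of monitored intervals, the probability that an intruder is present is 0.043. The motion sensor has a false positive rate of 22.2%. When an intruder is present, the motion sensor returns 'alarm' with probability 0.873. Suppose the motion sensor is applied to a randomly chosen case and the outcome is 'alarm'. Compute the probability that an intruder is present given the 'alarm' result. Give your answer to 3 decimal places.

Let H be the event that an intruder is present. P(H) = 0.043, so P(¬H) = 0.957. With E the 'alarm' result, P(E|H) = 0.873 and P(E|¬H) = 0.222.
P(E) = 0.873·0.043 + 0.222·0.957 = 0.037539 + 0.21245 = 0.24999.
By Bayes' theorem, P(H|E) = 0.037539 / 0.24999 = 0.150.

P(H | E) ≈ 0.150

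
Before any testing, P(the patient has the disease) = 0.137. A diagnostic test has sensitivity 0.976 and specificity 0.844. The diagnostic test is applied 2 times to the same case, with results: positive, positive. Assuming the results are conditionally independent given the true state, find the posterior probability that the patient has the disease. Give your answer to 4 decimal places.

Posterior P(H) ≈ 0.8614

Let H be the event that the patient has the disease; start with P(H) = 0.137. P('positive'|H) = 0.976, P('positive'|¬H) = 0.156.
Update on result 1 ('positive'): P(H) ← 0.976·0.1370 / (0.976·0.1370 + 0.156·0.8630) = 0.13371/0.26834 = 0.4983.
Update on result 2 ('positive'): P(H) ← 0.976·0.4983 / (0.976·0.4983 + 0.156·0.5017) = 0.48633/0.56460 = 0.8614.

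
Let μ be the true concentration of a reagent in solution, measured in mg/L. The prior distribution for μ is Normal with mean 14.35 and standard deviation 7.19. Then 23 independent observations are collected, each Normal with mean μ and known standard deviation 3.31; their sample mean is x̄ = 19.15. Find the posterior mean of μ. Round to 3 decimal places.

Prior precision 1/τ₀² = 1/7.19² = 0.0193438; data precision n/σ² = 23/3.31² = 2.09929.
Posterior precision = 0.0193438 + 2.09929 = 2.11863.
Posterior mean = (0.0193438·14.35 + 2.09929·19.15) / 2.11863 = 19.106.

Posterior mean ≈ 19.106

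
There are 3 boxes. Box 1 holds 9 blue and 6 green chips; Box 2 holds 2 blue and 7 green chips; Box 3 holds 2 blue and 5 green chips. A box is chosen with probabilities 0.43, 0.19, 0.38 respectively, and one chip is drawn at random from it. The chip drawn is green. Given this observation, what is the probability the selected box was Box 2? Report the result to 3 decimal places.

P(green|Box 1) = 0.4; P(green|Box 2) = 0.7778; P(green|Box 3) = 0.7143.
Prior × likelihood for each source: 0.43·0.4=0.1720, 0.19·0.7778=0.1478, 0.38·0.7143=0.2714. Summing gives P(green) = 0.59121.
P(Box 2 | green) = 0.1478 / 0.59121 = 0.250.

Posterior probability ≈ 0.250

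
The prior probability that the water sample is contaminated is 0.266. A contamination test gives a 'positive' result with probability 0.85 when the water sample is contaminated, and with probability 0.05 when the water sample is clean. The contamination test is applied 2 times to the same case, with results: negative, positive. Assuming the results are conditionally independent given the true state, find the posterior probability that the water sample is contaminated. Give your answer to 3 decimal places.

Let H be the event that the water sample is contaminated; start with P(H) = 0.266. P('positive'|H) = 0.85, P('positive'|¬H) = 0.05.
Update on result 1 ('negative'): P(H) ← 0.15·0.2660 / (0.15·0.2660 + 0.95·0.7340) = 0.039900/0.73720 = 0.0541.
Update on result 2 ('positive'): P(H) ← 0.85·0.0541 / (0.85·0.0541 + 0.05·0.9459) = 0.046005/0.093299 = 0.4931.

Posterior P(H) ≈ 0.493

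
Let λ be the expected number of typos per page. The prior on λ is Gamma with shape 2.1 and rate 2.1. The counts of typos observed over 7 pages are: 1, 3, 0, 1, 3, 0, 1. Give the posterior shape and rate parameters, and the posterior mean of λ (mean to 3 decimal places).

Posterior: Gamma(shape=11.1, rate=9.1); mean ≈ 1.220

Total count ∑xᵢ = 9 over n = 7 pages.
Gamma is conjugate to the Poisson likelihood: posterior is Gamma(shape = 2.1+9 = 11.1, rate = 2.1+7 = 9.1).
Posterior mean = shape/rate = 11.1/9.1 = 1.220.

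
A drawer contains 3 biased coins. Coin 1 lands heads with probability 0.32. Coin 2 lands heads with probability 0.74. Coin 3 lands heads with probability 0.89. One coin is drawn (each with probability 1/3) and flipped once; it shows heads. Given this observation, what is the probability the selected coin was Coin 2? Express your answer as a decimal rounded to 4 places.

Posterior probability ≈ 0.3795

P(heads|C1) = 0.32; P(heads|C2) = 0.74; P(heads|C3) = 0.89.
Prior × likelihood for each source: 0.333333·0.32=0.1067, 0.333333·0.74=0.2467, 0.333333·0.89=0.2967. Summing gives P(heads) = 0.65000.
P(Coin 2 | heads) = 0.2467 / 0.65000 = 0.3795.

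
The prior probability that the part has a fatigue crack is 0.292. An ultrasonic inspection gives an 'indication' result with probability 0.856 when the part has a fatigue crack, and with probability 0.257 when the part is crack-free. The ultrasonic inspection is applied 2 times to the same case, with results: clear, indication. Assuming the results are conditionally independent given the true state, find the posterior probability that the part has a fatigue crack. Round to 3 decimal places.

Posterior P(H) ≈ 0.210

With H the event that the part has a fatigue crack, the joint likelihood of the observed sequence is P(data|H) = 0.144·0.856 = 0.12326 and P(data|¬H) = 0.743·0.257 = 0.19095.
Bayes: P(H|data) = 0.292·0.12326 / (0.292·0.12326 + 0.708·0.19095) = 0.035993/0.17119 = 0.2103.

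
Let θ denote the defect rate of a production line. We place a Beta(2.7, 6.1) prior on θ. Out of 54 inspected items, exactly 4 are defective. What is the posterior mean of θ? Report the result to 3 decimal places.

Posterior mean ≈ 0.107

The binomial likelihood is conjugate to the Beta prior: with 4 successes and 50 failures, the posterior is Beta(2.7+4, 6.1+50) = Beta(6.7, 56.1).
E[θ | data] = 6.7/(6.7+56.1) = 0.107.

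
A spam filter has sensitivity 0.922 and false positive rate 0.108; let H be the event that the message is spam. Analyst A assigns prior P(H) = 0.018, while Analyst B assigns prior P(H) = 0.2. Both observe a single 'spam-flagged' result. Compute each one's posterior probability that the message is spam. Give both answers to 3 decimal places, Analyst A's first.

The likelihood ratio for a 'spam-flagged' result is 0.922/0.108 = 8.5370.
Analyst A: prior odds 0.018/0.982 = 0.018330; posterior odds 0.15648; posterior probability 0.135.
Analyst B: prior odds 0.2/0.8 = 0.25000; posterior odds 2.1343; posterior probability 0.681.

Analyst A: 0.135; Analyst B: 0.681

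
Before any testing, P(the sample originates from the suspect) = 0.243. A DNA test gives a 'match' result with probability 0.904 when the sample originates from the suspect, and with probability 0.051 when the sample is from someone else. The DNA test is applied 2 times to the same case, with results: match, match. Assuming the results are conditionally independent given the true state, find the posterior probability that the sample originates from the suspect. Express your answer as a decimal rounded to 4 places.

Posterior P(H) ≈ 0.9902

With H the event that the sample originates from the suspect, the joint likelihood of the observed sequence is P(data|H) = 0.904·0.904 = 0.81722 and P(data|¬H) = 0.051·0.051 = 0.0026010.
Bayes: P(H|data) = 0.243·0.81722 / (0.243·0.81722 + 0.757·0.0026010) = 0.19858/0.20055 = 0.9902.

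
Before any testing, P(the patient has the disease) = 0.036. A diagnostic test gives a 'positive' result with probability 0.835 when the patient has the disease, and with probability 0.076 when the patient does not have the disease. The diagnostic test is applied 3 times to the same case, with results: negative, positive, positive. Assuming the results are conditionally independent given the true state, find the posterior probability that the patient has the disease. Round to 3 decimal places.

Let H be the event that the patient has the disease; start with P(H) = 0.036. P('positive'|H) = 0.835, P('positive'|¬H) = 0.076.
Update on result 1 ('negative'): P(H) ← 0.165·0.0360 / (0.165·0.0360 + 0.924·0.9640) = 0.0059400/0.89668 = 0.0066.
Update on result 2 ('positive'): P(H) ← 0.835·0.0066 / (0.835·0.0066 + 0.076·0.9934) = 0.0055314/0.081028 = 0.0683.
Update on result 3 ('positive'): P(H) ← 0.835·0.0683 / (0.835·0.0683 + 0.076·0.9317) = 0.057002/0.12781 = 0.4460.

Posterior P(H) ≈ 0.446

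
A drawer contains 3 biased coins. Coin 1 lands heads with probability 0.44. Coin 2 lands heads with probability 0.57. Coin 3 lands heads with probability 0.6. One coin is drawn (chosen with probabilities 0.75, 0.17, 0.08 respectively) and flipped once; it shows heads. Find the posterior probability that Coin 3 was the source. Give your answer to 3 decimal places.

Posterior probability ≈ 0.101

Tabulate prior·likelihood by source: [1] prior 0.75, lik 0.44, product 0.3300; [2] prior 0.17, lik 0.57, product 0.09690; [3] prior 0.08, lik 0.6, product 0.04800.
Normalizing constant = 0.47490; the posterior for Coin 3 is its product over the sum, 0.04800/0.47490 = 0.101.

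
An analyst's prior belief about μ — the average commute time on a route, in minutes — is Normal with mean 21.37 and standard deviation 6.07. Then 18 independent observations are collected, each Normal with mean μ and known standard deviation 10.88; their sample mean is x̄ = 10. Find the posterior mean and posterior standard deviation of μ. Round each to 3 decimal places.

Posterior mean ≈ 11.722; posterior SD ≈ 2.362

Prior precision 1/τ₀² = 1/6.07² = 0.0271408; data precision n/σ² = 18/10.88² = 0.152060.
Posterior precision = 0.0271408 + 0.152060 = 0.179201, giving posterior SD = 1/√0.179201 = 2.362.
Posterior mean = (0.0271408·21.37 + 0.152060·10) / 0.179201 = 11.722.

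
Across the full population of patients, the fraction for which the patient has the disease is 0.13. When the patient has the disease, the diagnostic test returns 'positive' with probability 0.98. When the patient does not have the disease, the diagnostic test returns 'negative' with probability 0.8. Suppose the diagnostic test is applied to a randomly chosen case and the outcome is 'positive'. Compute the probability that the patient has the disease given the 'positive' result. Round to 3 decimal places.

Let H be the event that the patient has the disease. P(H) = 0.13, so P(¬H) = 0.87. With E the 'positive' result, P(E|H) = 0.98 and P(E|¬H) = 0.2.
P(E) = 0.98·0.13 + 0.2·0.87 = 0.12740 + 0.17400 = 0.30140.
By Bayes' theorem, P(H|E) = 0.12740 / 0.30140 = 0.423.

P(H | E) ≈ 0.423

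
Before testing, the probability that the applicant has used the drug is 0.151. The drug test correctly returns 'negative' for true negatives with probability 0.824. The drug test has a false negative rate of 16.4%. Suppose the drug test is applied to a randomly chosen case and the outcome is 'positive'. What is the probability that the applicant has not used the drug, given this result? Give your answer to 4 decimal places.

P(¬H | E) ≈ 0.5421

Write H for 'the applicant has used the drug'. Prior odds H:¬H = 0.151/0.849 = 0.17786. For the 'positive' outcome, the likelihood ratio is 0.836/0.176 = 4.7500.
Posterior odds = 0.17786 × 4.7500 = 0.84482, so P(H|E) = 0.84482/(1+0.84482) = 0.4579. Then P(¬H|E) = 1 − 0.4579 = 0.5421.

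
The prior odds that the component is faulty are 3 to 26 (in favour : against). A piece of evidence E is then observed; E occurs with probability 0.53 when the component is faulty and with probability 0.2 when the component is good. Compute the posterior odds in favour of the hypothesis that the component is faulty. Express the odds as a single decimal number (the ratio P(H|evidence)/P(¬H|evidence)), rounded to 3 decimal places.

Posterior odds ≈ 0.306

Prior odds = 3/26 = 0.11538. In log-odds, ln(0.11538) = -2.1595.
Add log likelihood ratio: ln(2.6500) = 0.97456.
Posterior log-odds = -1.1849, so posterior odds = exp(-1.1849) = 0.30577.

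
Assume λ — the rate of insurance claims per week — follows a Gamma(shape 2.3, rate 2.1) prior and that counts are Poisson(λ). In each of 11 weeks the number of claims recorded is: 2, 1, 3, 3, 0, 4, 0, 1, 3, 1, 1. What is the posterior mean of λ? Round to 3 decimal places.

Posterior mean ≈ 1.626

Total count ∑xᵢ = 19 over n = 11 weeks.
Gamma is conjugate to the Poisson likelihood: posterior is Gamma(shape = 2.3+19 = 21.3, rate = 2.1+11 = 13.1).
Posterior mean = shape/rate = 21.3/13.1 = 1.626.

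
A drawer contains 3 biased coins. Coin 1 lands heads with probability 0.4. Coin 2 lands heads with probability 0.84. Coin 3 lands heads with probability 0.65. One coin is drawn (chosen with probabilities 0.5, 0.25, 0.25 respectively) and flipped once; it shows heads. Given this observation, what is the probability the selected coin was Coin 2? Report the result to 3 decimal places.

Tabulate prior·likelihood by source: [1] prior 0.5, lik 0.4, product 0.2000; [2] prior 0.25, lik 0.84, product 0.2100; [3] prior 0.25, lik 0.65, product 0.1625.
Normalizing constant = 0.57250; the posterior for Coin 2 is its product over the sum, 0.2100/0.57250 = 0.367.

Posterior probability ≈ 0.367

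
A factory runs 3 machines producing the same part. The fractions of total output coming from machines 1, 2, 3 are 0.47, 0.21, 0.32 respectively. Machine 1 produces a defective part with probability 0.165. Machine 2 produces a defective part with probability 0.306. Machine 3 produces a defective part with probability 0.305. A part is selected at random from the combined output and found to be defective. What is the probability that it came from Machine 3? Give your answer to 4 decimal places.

Tabulate prior·likelihood by source: [1] prior 0.47, lik 0.165, product 0.07755; [2] prior 0.21, lik 0.306, product 0.06426; [3] prior 0.32, lik 0.305, product 0.09760.
Normalizing constant = 0.23941; the posterior for Machine 3 is its product over the sum, 0.09760/0.23941 = 0.4077.

Posterior probability ≈ 0.4077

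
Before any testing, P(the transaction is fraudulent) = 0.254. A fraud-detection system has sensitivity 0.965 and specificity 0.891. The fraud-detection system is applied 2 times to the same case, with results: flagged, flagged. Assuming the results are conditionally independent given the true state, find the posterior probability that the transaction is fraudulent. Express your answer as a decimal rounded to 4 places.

Let H be the event that the transaction is fraudulent; start with P(H) = 0.254. P('flagged'|H) = 0.965, P('flagged'|¬H) = 0.109.
Update on result 1 ('flagged'): P(H) ← 0.965·0.2540 / (0.965·0.2540 + 0.109·0.7460) = 0.24511/0.32642 = 0.7509.
Update on result 2 ('flagged'): P(H) ← 0.965·0.7509 / (0.965·0.7509 + 0.109·0.2491) = 0.72461/0.75177 = 0.9639.

Posterior P(H) ≈ 0.9639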